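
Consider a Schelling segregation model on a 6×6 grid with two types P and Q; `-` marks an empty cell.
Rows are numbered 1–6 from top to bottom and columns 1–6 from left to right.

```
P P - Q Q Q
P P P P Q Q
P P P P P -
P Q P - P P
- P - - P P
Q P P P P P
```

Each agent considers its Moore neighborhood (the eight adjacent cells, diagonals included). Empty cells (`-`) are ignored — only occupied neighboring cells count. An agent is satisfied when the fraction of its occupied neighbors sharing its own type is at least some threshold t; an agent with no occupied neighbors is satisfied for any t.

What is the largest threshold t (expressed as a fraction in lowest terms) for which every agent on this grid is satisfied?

0/1

(1,1)P 3/3
(1,2)P 4/4
(1,4)Q 2/4
(1,5)Q 4/5
(1,6)Q 3/3
(2,1)P 5/5
(2,2)P 7/7
(2,3)P 6/7
(2,4)P 4/7
(2,5)Q 4/7
(2,6)Q 3/4
(3,1)P 4/5
(3,2)P 7/8
(3,3)P 6/7
(3,4)P 6/7
(3,5)P 4/6
(4,1)P 3/4
(4,2)Q 0/6
(4,3)P 4/5
(4,5)P 5/5
(4,6)P 4/4
(5,2)P 4/6
(5,5)P 6/6
(5,6)P 5/5
(6,1)Q 0/2
(6,2)P 2/3
(6,3)P 3/3
(6,4)P 3/3
(6,5)P 4/4
(6,6)P 3/3
The smallest same-type fraction is 0/6 at (4,2), which reduces to 0/1. Any threshold above that leaves this agent unsatisfied.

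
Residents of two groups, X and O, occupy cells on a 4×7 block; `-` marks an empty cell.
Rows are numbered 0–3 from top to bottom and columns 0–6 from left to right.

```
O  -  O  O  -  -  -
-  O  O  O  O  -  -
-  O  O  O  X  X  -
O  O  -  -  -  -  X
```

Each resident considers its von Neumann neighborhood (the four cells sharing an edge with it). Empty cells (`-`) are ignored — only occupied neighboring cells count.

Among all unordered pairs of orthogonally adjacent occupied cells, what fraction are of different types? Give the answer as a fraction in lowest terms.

1/8

Scan each occupied cell's neighbors to the right and below so each pair is counted once.
Row 0: O(0,2)–O(0,3)= O(0,2)–O(1,2)= O(0,3)–O(1,3)=  → 0/3 unlike.
Row 1: O(1,1)–O(1,2)= O(1,1)–O(2,1)= O(1,2)–O(1,3)= O(1,2)–O(2,2)= O(1,3)–O(1,4)= O(1,3)–O(2,3)= O(1,4)–X(2,4)≠  → 1/7 unlike.
Row 2: O(2,1)–O(2,2)= O(2,1)–O(3,1)= O(2,2)–O(2,3)= O(2,3)–X(2,4)≠ X(2,4)–X(2,5)=  → 1/5 unlike.
Row 3: O(3,0)–O(3,1)=  → 0/1 unlike.
Total adjacent occupied pairs: 16; unlike-type pairs: 2.
2/16 reduces to 1/8.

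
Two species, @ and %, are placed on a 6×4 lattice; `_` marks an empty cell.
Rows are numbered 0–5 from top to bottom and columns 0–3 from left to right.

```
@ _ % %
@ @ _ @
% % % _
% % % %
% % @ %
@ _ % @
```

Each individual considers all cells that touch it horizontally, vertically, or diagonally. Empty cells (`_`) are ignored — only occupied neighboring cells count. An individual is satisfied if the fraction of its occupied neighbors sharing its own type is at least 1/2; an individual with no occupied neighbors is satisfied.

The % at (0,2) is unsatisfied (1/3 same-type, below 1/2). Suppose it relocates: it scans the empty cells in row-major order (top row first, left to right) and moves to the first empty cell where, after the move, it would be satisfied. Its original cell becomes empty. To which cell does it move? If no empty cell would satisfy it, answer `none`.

(1,2)

Vacating (0,2). Empty cells in order:
  (0,1): 0/3 same-type → still unsatisfied.
  (1,2): 3/5 same-type → satisfied — stop here.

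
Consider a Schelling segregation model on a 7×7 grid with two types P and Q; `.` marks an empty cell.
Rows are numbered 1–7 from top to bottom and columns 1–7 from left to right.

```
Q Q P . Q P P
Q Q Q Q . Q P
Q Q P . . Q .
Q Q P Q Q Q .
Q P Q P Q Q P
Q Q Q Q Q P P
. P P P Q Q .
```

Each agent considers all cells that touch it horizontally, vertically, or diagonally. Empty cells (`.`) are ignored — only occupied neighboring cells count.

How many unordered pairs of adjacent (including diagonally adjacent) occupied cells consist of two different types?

52

Scan each occupied cell's neighbors to the right and below (and the two forward diagonals) so each pair is counted once.
Row 1: Q(1,1)–Q(1,2)= Q(1,1)–Q(2,1)= Q(1,1)–Q(2,2)= Q(1,2)–P(1,3)≠ Q(1,2)–Q(2,2)= Q(1,2)–Q(2,3)= Q(1,2)–Q(2,1)= P(1,3)–Q(2,3)≠ P(1,3)–Q(2,4)≠ P(1,3)–Q(2,2)≠ Q(1,5)–P(1,6)≠ Q(1,5)–Q(2,6)= Q(1,5)–Q(2,4)= P(1,6)–P(1,7)= P(1,6)–Q(2,6)≠ P(1,6)–P(2,7)= P(1,7)–P(2,7)= P(1,7)–Q(2,6)≠  → 7/18 unlike.
Row 2: Q(2,1)–Q(2,2)= Q(2,1)–Q(3,1)= Q(2,1)–Q(3,2)= Q(2,2)–Q(2,3)= Q(2,2)–Q(3,2)= Q(2,2)–P(3,3)≠ Q(2,2)–Q(3,1)= Q(2,3)–Q(2,4)= Q(2,3)–P(3,3)≠ Q(2,3)–Q(3,2)= Q(2,4)–P(3,3)≠ Q(2,6)–P(2,7)≠ Q(2,6)–Q(3,6)= P(2,7)–Q(3,6)≠  → 5/14 unlike.
Row 3: Q(3,1)–Q(3,2)= Q(3,1)–Q(4,1)= Q(3,1)–Q(4,2)= Q(3,2)–P(3,3)≠ Q(3,2)–Q(4,2)= Q(3,2)–P(4,3)≠ Q(3,2)–Q(4,1)= P(3,3)–P(4,3)= P(3,3)–Q(4,4)≠ P(3,3)–Q(4,2)≠ Q(3,6)–Q(4,6)= Q(3,6)–Q(4,5)=  → 4/12 unlike.
Row 4: Q(4,1)–Q(4,2)= Q(4,1)–Q(5,1)= Q(4,1)–P(5,2)≠ Q(4,2)–P(4,3)≠ Q(4,2)–P(5,2)≠ Q(4,2)–Q(5,3)= Q(4,2)–Q(5,1)= P(4,3)–Q(4,4)≠ P(4,3)–Q(5,3)≠ P(4,3)–P(5,4)= P(4,3)–P(5,2)= Q(4,4)–Q(4,5)= Q(4,4)–P(5,4)≠ Q(4,4)–Q(5,5)= Q(4,4)–Q(5,3)= Q(4,5)–Q(4,6)= Q(4,5)–Q(5,5)= Q(4,5)–Q(5,6)= Q(4,5)–P(5,4)≠ Q(4,6)–Q(5,6)= Q(4,6)–P(5,7)≠ Q(4,6)–Q(5,5)=  → 8/22 unlike.
Row 5: Q(5,1)–P(5,2)≠ Q(5,1)–Q(6,1)= Q(5,1)–Q(6,2)= P(5,2)–Q(5,3)≠ P(5,2)–Q(6,2)≠ P(5,2)–Q(6,3)≠ P(5,2)–Q(6,1)≠ Q(5,3)–P(5,4)≠ Q(5,3)–Q(6,3)= Q(5,3)–Q(6,4)= Q(5,3)–Q(6,2)= P(5,4)–Q(5,5)≠ P(5,4)–Q(6,4)≠ P(5,4)–Q(6,5)≠ P(5,4)–Q(6,3)≠ Q(5,5)–Q(5,6)= Q(5,5)–Q(6,5)= Q(5,5)–P(6,6)≠ Q(5,5)–Q(6,4)= Q(5,6)–P(5,7)≠ Q(5,6)–P(6,6)≠ Q(5,6)–P(6,7)≠ Q(5,6)–Q(6,5)= P(5,7)–P(6,7)= P(5,7)–P(6,6)=  → 14/25 unlike.
Row 6: Q(6,1)–Q(6,2)= Q(6,1)–P(7,2)≠ Q(6,2)–Q(6,3)= Q(6,2)–P(7,2)≠ Q(6,2)–P(7,3)≠ Q(6,3)–Q(6,4)= Q(6,3)–P(7,3)≠ Q(6,3)–P(7,4)≠ Q(6,3)–P(7,2)≠ Q(6,4)–Q(6,5)= Q(6,4)–P(7,4)≠ Q(6,4)–Q(7,5)= Q(6,4)–P(7,3)≠ Q(6,5)–P(6,6)≠ Q(6,5)–Q(7,5)= Q(6,5)–Q(7,6)= Q(6,5)–P(7,4)≠ P(6,6)–P(6,7)= P(6,6)–Q(7,6)≠ P(6,6)–Q(7,5)≠ P(6,7)–Q(7,6)≠  → 13/21 unlike.
Row 7: P(7,2)–P(7,3)= P(7,3)–P(7,4)= P(7,4)–Q(7,5)≠ Q(7,5)–Q(7,6)=  → 1/4 unlike.
Total adjacent occupied pairs: 116; unlike-type pairs: 52.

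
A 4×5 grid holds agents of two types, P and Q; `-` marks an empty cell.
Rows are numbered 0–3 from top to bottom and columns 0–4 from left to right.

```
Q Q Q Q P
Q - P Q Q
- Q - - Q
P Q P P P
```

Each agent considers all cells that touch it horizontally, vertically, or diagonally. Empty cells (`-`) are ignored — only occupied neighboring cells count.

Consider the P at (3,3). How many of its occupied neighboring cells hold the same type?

Occupied neighbors of (3,3): (2,4)=Q, (3,2)=P, (3,4)=P.
Same type (P): 2 of 3.

2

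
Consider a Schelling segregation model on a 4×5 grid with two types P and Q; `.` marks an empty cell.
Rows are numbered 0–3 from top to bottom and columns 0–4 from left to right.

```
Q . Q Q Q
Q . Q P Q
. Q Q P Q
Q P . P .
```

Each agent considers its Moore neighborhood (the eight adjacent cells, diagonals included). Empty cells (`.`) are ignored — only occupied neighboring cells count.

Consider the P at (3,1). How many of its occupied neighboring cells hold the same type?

Occupied neighbors of (3,1): (2,1)=Q, (2,2)=Q, (3,0)=Q.
Same type (P): 0 of 3.

0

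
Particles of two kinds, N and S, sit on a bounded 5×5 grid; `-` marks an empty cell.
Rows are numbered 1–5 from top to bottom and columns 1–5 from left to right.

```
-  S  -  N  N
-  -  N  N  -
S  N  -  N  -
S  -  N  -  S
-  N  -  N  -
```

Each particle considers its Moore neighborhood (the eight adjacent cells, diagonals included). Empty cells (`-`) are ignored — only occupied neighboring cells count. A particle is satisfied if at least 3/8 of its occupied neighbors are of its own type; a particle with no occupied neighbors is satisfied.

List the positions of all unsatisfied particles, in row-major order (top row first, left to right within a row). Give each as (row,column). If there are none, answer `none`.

(1,2), (4,1), (4,5)

Row 1: (1,2)S 0/1 not · (1,4)N 3/3 satisfied · (1,5)N 2/2 satisfied
Row 2: (2,3)N 4/5 satisfied · (2,4)N 4/4 satisfied
Row 3: (3,1)S 1/2 satisfied · (3,2)N 2/4 satisfied · (3,4)N 3/4 satisfied
Row 4: (4,1)S 1/3 not · (4,3)N 4/4 satisfied · (4,5)S 0/2 not
Row 5: (5,2)N 1/2 satisfied · (5,4)N 1/2 satisfied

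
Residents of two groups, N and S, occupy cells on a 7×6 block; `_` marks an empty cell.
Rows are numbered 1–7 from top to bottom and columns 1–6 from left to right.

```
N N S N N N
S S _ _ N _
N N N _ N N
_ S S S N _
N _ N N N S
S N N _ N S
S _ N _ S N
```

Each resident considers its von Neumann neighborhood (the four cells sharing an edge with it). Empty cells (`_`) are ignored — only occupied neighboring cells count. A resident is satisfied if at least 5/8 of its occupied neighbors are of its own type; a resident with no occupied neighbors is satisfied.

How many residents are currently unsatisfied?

(1,1)N 1/2 ✗
(1,2)N 1/3 ✗
(1,3)S 0/2 ✗
(1,4)N 1/2 ✗
(1,5)N 3/3 ✓
(1,6)N 1/1 ✓
(2,1)S 1/3 ✗
(2,2)S 1/3 ✗
(2,5)N 2/2 ✓
(3,1)N 1/2 ✗
(3,2)N 2/4 ✗
(3,3)N 1/2 ✗
(3,5)N 3/3 ✓
(3,6)N 1/1 ✓
(4,2)S 1/2 ✗
(4,3)S 2/4 ✗
(4,4)S 1/3 ✗
(4,5)N 2/3 ✓
(5,1)N 0/1 ✗
(5,3)N 2/3 ✓
(5,4)N 2/3 ✓
(5,5)N 3/4 ✓
(5,6)S 1/2 ✗
(6,1)S 1/3 ✗
(6,2)N 1/2 ✗
(6,3)N 3/3 ✓
(6,5)N 1/3 ✗
(6,6)S 1/3 ✗
(7,1)S 1/1 ✓
(7,3)N 1/1 ✓
(7,5)S 0/2 ✗
(7,6)N 0/2 ✗
Unsatisfied: (1,1), (1,2), (1,3), (1,4), (2,1), (2,2), (3,1), (3,2), (3,3), (4,2), (4,3), (4,4), (5,1), (5,6), (6,1), (6,2), (6,5), (6,6), (7,5), (7,6) — 20 in total.

20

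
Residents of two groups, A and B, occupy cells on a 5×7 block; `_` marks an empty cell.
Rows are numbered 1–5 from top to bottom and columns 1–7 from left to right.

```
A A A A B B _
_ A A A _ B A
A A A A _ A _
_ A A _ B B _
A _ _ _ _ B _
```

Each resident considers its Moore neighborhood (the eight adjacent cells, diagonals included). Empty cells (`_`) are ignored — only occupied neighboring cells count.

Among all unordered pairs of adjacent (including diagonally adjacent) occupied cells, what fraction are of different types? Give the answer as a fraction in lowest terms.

Scan each occupied cell's neighbors to the right and below (and the two forward diagonals) so each pair is counted once.
Row 1: A(1,1)–A(1,2)= A(1,1)–A(2,2)= A(1,2)–A(1,3)= A(1,2)–A(2,2)= A(1,2)–A(2,3)= A(1,3)–A(1,4)= A(1,3)–A(2,3)= A(1,3)–A(2,4)= A(1,3)–A(2,2)= A(1,4)–B(1,5)≠ A(1,4)–A(2,4)= A(1,4)–A(2,3)= B(1,5)–B(1,6)= B(1,5)–B(2,6)= B(1,5)–A(2,4)≠ B(1,6)–B(2,6)= B(1,6)–A(2,7)≠  → 3/17 unlike.
Row 2: A(2,2)–A(2,3)= A(2,2)–A(3,2)= A(2,2)–A(3,3)= A(2,2)–A(3,1)= A(2,3)–A(2,4)= A(2,3)–A(3,3)= A(2,3)–A(3,4)= A(2,3)–A(3,2)= A(2,4)–A(3,4)= A(2,4)–A(3,3)= B(2,6)–A(2,7)≠ B(2,6)–A(3,6)≠ A(2,7)–A(3,6)=  → 2/13 unlike.
Row 3: A(3,1)–A(3,2)= A(3,1)–A(4,2)= A(3,2)–A(3,3)= A(3,2)–A(4,2)= A(3,2)–A(4,3)= A(3,3)–A(3,4)= A(3,3)–A(4,3)= A(3,3)–A(4,2)= A(3,4)–B(4,5)≠ A(3,4)–A(4,3)= A(3,6)–B(4,6)≠ A(3,6)–B(4,5)≠  → 3/12 unlike.
Row 4: A(4,2)–A(4,3)= A(4,2)–A(5,1)= B(4,5)–B(4,6)= B(4,5)–B(5,6)= B(4,6)–B(5,6)=  → 0/5 unlike.
Total adjacent occupied pairs: 47; unlike-type pairs: 8.
8/47 is already in lowest terms.

8/47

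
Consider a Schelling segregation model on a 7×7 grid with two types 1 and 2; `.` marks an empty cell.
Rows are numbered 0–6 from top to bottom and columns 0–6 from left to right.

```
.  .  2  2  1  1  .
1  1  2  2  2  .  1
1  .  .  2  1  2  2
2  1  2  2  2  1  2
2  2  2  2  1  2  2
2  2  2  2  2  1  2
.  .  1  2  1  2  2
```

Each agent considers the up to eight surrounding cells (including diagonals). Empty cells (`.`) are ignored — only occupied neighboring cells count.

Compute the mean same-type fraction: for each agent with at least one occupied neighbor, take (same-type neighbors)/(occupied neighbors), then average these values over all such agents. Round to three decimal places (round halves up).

(0,2)2 3/4
(0,3)2 4/5
(0,4)1 1/4
(0,5)1 2/3
(1,0)1 2/2
(1,1)1 2/4
(1,2)2 4/5
(1,3)2 5/7
(1,4)2 4/7
(1,6)1 1/3
(2,0)1 3/4
(2,3)2 6/7
(2,4)1 1/7
(2,5)2 4/7
(2,6)2 2/4
(3,0)2 2/4
(3,1)1 1/6
(3,2)2 5/6
(3,3)2 5/7
(3,4)2 5/8
(3,5)1 2/8
(3,6)2 4/5
(4,0)2 4/5
(4,1)2 7/8
(4,2)2 7/8
(4,3)2 7/8
(4,4)1 2/8
(4,5)2 5/8
(4,6)2 3/5
(5,0)2 3/3
(5,1)2 5/6
(5,2)2 6/7
(5,3)2 5/8
(5,4)2 5/8
(5,5)1 2/8
(5,6)2 4/5
(6,2)1 0/4
(6,3)2 3/5
(6,4)1 1/5
(6,5)2 3/5
(6,6)2 2/3
Sum over 41 agents: 3/4 + 4/5 + 1/4 + 2/3 + 2/2 + 2/4 + 4/5 + 5/7 + 4/7 + 1/3 + 3/4 + 6/7 + 1/7 + 4/7 + 2/4 + 2/4 + 1/6 + 5/6 + 5/7 + 5/8 + 2/8 + 4/5 + 4/5 + 7/8 + 7/8 + 7/8 + 2/8 + 5/8 + 3/5 + 3/3 + 5/6 + 6/7 + 5/8 + 5/8 + 2/8 + 4/5 + 0/4 + 3/5 + 1/5 + 3/5 + 2/3 = 1403/56; mean = 1403/56 ÷ 41 = 1403/2296 = 0.611062… → 0.611.

0.611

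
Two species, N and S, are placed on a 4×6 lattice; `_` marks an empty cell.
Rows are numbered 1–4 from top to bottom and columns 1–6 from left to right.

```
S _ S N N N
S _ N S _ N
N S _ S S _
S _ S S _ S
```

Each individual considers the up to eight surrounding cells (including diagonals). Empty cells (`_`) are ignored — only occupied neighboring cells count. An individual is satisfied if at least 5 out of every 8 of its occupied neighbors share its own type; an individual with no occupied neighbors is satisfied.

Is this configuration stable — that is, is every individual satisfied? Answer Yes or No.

(1,1)S 1/1 ✓
(1,3)S 1/3 ✗
(1,4)N 2/4 ✗
(1,5)N 3/4 ✓
(1,6)N 2/2 ✓
(2,1)S 2/3 ✓
(2,3)N 1/5 ✗
(2,4)S 3/6 ✗
(2,6)N 2/3 ✓
(3,1)N 0/3 ✗
(3,2)S 3/5 ✗
(3,4)S 4/5 ✓
(3,5)S 4/5 ✓
(4,1)S 1/2 ✗
(4,3)S 3/3 ✓
(4,4)S 3/3 ✓
(4,6)S 1/1 ✓
For instance (1,3) has only 1/3 same-type neighbors, below 5/8.

No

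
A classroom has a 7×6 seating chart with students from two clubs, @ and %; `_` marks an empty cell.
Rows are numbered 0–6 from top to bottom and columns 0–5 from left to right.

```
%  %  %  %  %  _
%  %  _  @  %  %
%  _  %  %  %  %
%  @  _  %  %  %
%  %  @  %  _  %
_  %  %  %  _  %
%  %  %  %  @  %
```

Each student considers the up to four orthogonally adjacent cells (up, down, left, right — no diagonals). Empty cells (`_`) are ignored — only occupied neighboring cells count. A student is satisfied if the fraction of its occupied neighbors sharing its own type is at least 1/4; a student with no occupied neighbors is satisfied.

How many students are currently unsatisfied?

4

(0,0)% 2/2 satisfied
(0,1)% 3/3 satisfied
(0,2)% 2/2 satisfied
(0,3)% 2/3 satisfied
(0,4)% 2/2 satisfied
(1,0)% 3/3 satisfied
(1,1)% 2/2 satisfied
(1,3)@ 0/3 not
(1,4)% 3/4 satisfied
(1,5)% 2/2 satisfied
(2,0)% 2/2 satisfied
(2,2)% 1/1 satisfied
(2,3)% 3/4 satisfied
(2,4)% 4/4 satisfied
(2,5)% 3/3 satisfied
(3,0)% 2/3 satisfied
(3,1)@ 0/2 not
(3,3)% 3/3 satisfied
(3,4)% 3/3 satisfied
(3,5)% 3/3 satisfied
(4,0)% 2/2 satisfied
(4,1)% 2/4 satisfied
(4,2)@ 0/3 not
(4,3)% 2/3 satisfied
(4,5)% 2/2 satisfied
(5,1)% 3/3 satisfied
(5,2)% 3/4 satisfied
(5,3)% 3/3 satisfied
(5,5)% 2/2 satisfied
(6,0)% 1/1 satisfied
(6,1)% 3/3 satisfied
(6,2)% 3/3 satisfied
(6,3)% 2/3 satisfied
(6,4)@ 0/2 not
(6,5)% 1/2 satisfied
Unsatisfied: (1,3), (3,1), (4,2), (6,4) — 4 in total.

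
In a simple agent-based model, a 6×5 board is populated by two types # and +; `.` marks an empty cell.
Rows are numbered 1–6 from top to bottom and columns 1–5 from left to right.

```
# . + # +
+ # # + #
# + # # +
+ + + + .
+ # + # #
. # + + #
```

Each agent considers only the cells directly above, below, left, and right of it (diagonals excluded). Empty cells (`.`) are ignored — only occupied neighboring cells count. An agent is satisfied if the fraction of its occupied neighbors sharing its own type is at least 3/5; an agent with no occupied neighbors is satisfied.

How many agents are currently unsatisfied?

22

(1,1)# 0/1 ✗
(1,3)+ 0/2 ✗
(1,4)# 0/3 ✗
(1,5)+ 0/2 ✗
(2,1)+ 0/3 ✗
(2,2)# 1/3 ✗
(2,3)# 2/4 ✗
(2,4)+ 0/4 ✗
(2,5)# 0/3 ✗
(3,1)# 0/3 ✗
(3,2)+ 1/4 ✗
(3,3)# 2/4 ✗
(3,4)# 1/4 ✗
(3,5)+ 0/2 ✗
(4,1)+ 2/3 ✓
(4,2)+ 3/4 ✓
(4,3)+ 3/4 ✓
(4,4)+ 1/3 ✗
(5,1)+ 1/2 ✗
(5,2)# 1/4 ✗
(5,3)+ 2/4 ✗
(5,4)# 1/4 ✗
(5,5)# 2/2 ✓
(6,2)# 1/2 ✗
(6,3)+ 2/3 ✓
(6,4)+ 1/3 ✗
(6,5)# 1/2 ✗
Unsatisfied: (1,1), (1,3), (1,4), (1,5), (2,1), (2,2), (2,3), (2,4), (2,5), (3,1), (3,2), (3,3), (3,4), (3,5), (4,4), (5,1), (5,2), (5,3), (5,4), (6,2), (6,4), (6,5) — 22 in total.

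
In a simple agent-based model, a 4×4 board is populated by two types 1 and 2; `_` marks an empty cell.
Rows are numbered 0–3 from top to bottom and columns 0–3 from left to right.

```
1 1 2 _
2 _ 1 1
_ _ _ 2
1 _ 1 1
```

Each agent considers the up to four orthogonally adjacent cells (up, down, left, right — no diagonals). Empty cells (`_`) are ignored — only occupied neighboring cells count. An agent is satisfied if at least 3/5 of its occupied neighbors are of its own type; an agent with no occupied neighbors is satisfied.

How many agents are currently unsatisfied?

(0,0)1 1/2 not
(0,1)1 1/2 not
(0,2)2 0/2 not
(1,0)2 0/1 not
(1,2)1 1/2 not
(1,3)1 1/2 not
(2,3)2 0/2 not
(3,0)1 0/0 satisfied
(3,2)1 1/1 satisfied
(3,3)1 1/2 not
Unsatisfied: (0,0), (0,1), (0,2), (1,0), (1,2), (1,3), (2,3), (3,3) — 8 in total.

8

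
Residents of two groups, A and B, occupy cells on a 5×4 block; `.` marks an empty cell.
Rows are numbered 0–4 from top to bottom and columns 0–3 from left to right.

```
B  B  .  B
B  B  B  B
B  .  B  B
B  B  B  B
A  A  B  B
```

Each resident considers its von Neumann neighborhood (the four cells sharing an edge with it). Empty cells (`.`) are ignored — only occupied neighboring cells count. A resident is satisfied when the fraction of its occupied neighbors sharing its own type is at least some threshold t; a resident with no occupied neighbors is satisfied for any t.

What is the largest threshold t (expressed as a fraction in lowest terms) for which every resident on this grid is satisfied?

1/3

Row 0: (0,0)B 2/2 · (0,1)B 2/2 · (0,3)B 1/1
Row 1: (1,0)B 3/3 · (1,1)B 3/3 · (1,2)B 3/3 · (1,3)B 3/3
Row 2: (2,0)B 2/2 · (2,2)B 3/3 · (2,3)B 3/3
Row 3: (3,0)B 2/3 · (3,1)B 2/3 · (3,2)B 4/4 · (3,3)B 3/3
Row 4: (4,0)A 1/2 · (4,1)A 1/3 · (4,2)B 2/3 · (4,3)B 2/2
The smallest same-type fraction is 1/3 at (4,1), which reduces to 1/3. Any threshold above that leaves this resident unsatisfied.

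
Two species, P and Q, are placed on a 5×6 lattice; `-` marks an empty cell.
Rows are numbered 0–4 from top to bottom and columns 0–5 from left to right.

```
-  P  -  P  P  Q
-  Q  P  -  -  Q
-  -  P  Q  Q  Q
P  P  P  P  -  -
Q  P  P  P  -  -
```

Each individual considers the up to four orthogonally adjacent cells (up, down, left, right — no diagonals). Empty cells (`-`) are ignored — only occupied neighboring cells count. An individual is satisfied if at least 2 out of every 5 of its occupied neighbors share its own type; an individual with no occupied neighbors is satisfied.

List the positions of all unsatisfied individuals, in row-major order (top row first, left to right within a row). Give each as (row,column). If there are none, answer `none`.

(0,1), (1,1), (2,3), (4,0)

Row 0: (0,1)P 0/1 unhappy · (0,3)P 1/1 ok · (0,4)P 1/2 ok · (0,5)Q 1/2 ok
Row 1: (1,1)Q 0/2 unhappy · (1,2)P 1/2 ok · (1,5)Q 2/2 ok
Row 2: (2,2)P 2/3 ok · (2,3)Q 1/3 unhappy · (2,4)Q 2/2 ok · (2,5)Q 2/2 ok
Row 3: (3,0)P 1/2 ok · (3,1)P 3/3 ok · (3,2)P 4/4 ok · (3,3)P 2/3 ok
Row 4: (4,0)Q 0/2 unhappy · (4,1)P 2/3 ok · (4,2)P 3/3 ok · (4,3)P 2/2 ok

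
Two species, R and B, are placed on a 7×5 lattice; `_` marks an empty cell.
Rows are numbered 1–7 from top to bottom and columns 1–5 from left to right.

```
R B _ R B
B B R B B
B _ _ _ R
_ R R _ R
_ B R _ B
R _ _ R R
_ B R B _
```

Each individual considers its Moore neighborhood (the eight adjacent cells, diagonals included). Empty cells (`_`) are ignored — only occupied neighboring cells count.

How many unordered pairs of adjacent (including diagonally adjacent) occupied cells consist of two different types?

24

Scan each occupied cell's neighbors to the right and below (and the two forward diagonals) so each pair is counted once.
Row 1: R(1,1)–B(1,2)≠ R(1,1)–B(2,1)≠ R(1,1)–B(2,2)≠ B(1,2)–B(2,2)= B(1,2)–R(2,3)≠ B(1,2)–B(2,1)= R(1,4)–B(1,5)≠ R(1,4)–B(2,4)≠ R(1,4)–B(2,5)≠ R(1,4)–R(2,3)= B(1,5)–B(2,5)= B(1,5)–B(2,4)=  → 7/12 unlike.
Row 2: B(2,1)–B(2,2)= B(2,1)–B(3,1)= B(2,2)–R(2,3)≠ B(2,2)–B(3,1)= R(2,3)–B(2,4)≠ B(2,4)–B(2,5)= B(2,4)–R(3,5)≠ B(2,5)–R(3,5)≠  → 4/8 unlike.
Row 3: B(3,1)–R(4,2)≠ R(3,5)–R(4,5)=  → 1/2 unlike.
Row 4: R(4,2)–R(4,3)= R(4,2)–B(5,2)≠ R(4,2)–R(5,3)= R(4,3)–R(5,3)= R(4,3)–B(5,2)≠ R(4,5)–B(5,5)≠  → 3/6 unlike.
Row 5: B(5,2)–R(5,3)≠ B(5,2)–R(6,1)≠ R(5,3)–R(6,4)= B(5,5)–R(6,5)≠ B(5,5)–R(6,4)≠  → 4/5 unlike.
Row 6: R(6,1)–B(7,2)≠ R(6,4)–R(6,5)= R(6,4)–B(7,4)≠ R(6,4)–R(7,3)= R(6,5)–B(7,4)≠  → 3/5 unlike.
Row 7: B(7,2)–R(7,3)≠ R(7,3)–B(7,4)≠  → 2/2 unlike.
Total adjacent occupied pairs: 40; unlike-type pairs: 24.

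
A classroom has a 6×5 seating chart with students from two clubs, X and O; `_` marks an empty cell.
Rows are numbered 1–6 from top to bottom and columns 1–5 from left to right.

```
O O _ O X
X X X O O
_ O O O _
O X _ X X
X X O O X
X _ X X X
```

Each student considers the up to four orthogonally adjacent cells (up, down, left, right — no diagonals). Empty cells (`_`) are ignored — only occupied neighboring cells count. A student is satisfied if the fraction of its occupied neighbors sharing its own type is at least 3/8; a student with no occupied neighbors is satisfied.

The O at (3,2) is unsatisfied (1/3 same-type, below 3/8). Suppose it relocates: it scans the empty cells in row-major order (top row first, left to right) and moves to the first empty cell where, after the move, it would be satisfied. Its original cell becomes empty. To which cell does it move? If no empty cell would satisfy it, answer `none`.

(1,3)

Vacating (3,2). Empty cells in order:
  (1,3): 2/3 same-type → satisfied — stop here.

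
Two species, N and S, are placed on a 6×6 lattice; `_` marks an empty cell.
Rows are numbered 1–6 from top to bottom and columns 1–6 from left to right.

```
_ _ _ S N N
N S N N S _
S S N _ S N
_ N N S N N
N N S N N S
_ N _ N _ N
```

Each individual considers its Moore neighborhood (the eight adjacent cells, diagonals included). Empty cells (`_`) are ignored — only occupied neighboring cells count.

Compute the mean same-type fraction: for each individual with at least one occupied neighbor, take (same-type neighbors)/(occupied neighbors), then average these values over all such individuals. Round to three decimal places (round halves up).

0.475

(1,4)S 1/4
(1,5)N 2/4
(1,6)N 1/2
(2,1)N 0/3
(2,2)S 2/5
(2,3)N 2/5
(2,4)N 3/6
(2,5)S 2/6
(3,1)S 2/4
(3,2)S 2/7
(3,3)N 4/7
(3,5)S 2/6
(3,6)N 2/4
(4,2)N 4/7
(4,3)N 4/7
(4,4)S 2/7
(4,5)N 4/7
(4,6)N 3/5
(5,1)N 3/3
(5,2)N 4/5
(5,3)S 1/7
(5,4)N 4/6
(5,5)N 5/7
(5,6)S 0/4
(6,2)N 2/3
(6,4)N 2/3
(6,6)N 1/2
Sum over 27 individuals: 1/4 + 2/4 + 1/2 + 0/3 + 2/5 + 2/5 + 3/6 + 2/6 + 2/4 + 2/7 + 4/7 + 2/6 + 2/4 + 4/7 + 4/7 + 2/7 + 4/7 + 3/5 + 3/3 + 4/5 + 1/7 + 4/6 + 5/7 + 0/4 + 2/3 + 2/3 + 1/2 = 5389/420; mean = 5389/420 ÷ 27 = 5389/11340 = 0.475220… → 0.475.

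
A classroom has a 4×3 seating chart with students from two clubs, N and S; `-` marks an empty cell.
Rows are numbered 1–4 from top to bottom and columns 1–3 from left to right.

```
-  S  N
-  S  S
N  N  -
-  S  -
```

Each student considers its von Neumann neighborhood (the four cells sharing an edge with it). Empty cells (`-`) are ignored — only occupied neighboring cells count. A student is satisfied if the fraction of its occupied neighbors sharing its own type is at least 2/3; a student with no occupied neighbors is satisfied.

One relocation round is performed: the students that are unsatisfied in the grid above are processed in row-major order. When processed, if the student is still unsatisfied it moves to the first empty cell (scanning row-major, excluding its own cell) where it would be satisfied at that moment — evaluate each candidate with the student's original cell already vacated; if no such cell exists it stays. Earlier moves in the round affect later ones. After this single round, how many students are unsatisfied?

Initially unsatisfied (in order): (1,2), (1,3), (2,3), (3,2), (4,2).
  (1,2) → (1,1).
  (1,3): no empty cell satisfies it; stays.
  (2,3) → (1,2).
  (3,2) → (3,3).
  (4,2): now satisfied by earlier moves; stays.
Resulting grid:
S S N
- S -
N - N
- S -
Unsatisfied now: (1,3).

1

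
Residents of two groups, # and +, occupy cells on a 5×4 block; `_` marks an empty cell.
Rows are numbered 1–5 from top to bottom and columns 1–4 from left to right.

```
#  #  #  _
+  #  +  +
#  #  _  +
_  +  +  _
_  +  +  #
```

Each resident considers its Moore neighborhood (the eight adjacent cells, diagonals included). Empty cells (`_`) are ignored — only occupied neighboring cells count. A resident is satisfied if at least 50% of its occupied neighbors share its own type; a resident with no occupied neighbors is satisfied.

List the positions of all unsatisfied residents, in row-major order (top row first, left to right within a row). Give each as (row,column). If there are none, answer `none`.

(1,1)# 2/3 ✓
(1,2)# 3/5 ✓
(1,3)# 2/4 ✓
(2,1)+ 0/5 ✗
(2,2)# 5/7 ✓
(2,3)+ 2/6 ✗
(2,4)+ 2/3 ✓
(3,1)# 2/4 ✓
(3,2)# 2/6 ✗
(3,4)+ 3/3 ✓
(4,2)+ 3/5 ✓
(4,3)+ 4/6 ✓
(5,2)+ 3/3 ✓
(5,3)+ 3/4 ✓
(5,4)# 0/2 ✗

(2,1), (2,3), (3,2), (5,4)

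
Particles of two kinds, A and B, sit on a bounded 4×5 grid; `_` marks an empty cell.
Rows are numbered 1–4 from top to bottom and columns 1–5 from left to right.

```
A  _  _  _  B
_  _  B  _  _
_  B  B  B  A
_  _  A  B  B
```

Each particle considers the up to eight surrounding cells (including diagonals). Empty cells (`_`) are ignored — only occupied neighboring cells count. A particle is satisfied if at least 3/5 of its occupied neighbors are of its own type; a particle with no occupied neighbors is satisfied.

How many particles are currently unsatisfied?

Row 1: (1,1)A 0/0 ok · (1,5)B 0/0 ok
Row 2: (2,3)B 3/3 ok
Row 3: (3,2)B 2/3 ok · (3,3)B 4/5 ok · (3,4)B 4/6 ok · (3,5)A 0/3 unhappy
Row 4: (4,3)A 0/4 unhappy · (4,4)B 3/5 ok · (4,5)B 2/3 ok
Unsatisfied: (3,5), (4,3) — 2 in total.

2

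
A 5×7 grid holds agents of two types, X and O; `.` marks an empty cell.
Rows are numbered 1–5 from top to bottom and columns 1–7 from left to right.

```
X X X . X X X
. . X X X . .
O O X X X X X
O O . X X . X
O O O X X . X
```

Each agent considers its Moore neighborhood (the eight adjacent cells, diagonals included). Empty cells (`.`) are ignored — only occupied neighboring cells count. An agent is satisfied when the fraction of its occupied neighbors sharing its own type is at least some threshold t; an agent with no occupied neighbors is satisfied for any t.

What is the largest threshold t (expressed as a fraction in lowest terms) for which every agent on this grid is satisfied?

(1,1)X 1/1
(1,2)X 3/3
(1,3)X 3/3
(1,5)X 3/3
(1,6)X 3/3
(1,7)X 1/1
(2,3)X 5/6
(2,4)X 7/7
(2,5)X 6/6
(3,1)O 3/3
(3,2)O 3/5
(3,3)X 4/6
(3,4)X 7/7
(3,5)X 6/6
(3,6)X 5/5
(3,7)X 2/2
(4,1)O 5/5
(4,2)O 6/7
(4,4)X 6/7
(4,5)X 6/6
(4,7)X 3/3
(5,1)O 3/3
(5,2)O 4/4
(5,3)O 2/4
(5,4)X 3/4
(5,5)X 3/3
(5,7)X 1/1
The smallest same-type fraction is 2/4 at (5,3), which reduces to 1/2. Any threshold above that leaves this agent unsatisfied.

1/2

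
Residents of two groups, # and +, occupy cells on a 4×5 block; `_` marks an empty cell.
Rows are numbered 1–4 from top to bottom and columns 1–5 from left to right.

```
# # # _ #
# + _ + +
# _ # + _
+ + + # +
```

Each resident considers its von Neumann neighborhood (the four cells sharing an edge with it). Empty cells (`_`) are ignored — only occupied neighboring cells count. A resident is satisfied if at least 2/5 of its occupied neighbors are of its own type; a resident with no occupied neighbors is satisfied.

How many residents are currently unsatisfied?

7

Row 1: (1,1)# 2/2 ✓ · (1,2)# 2/3 ✓ · (1,3)# 1/1 ✓ · (1,5)# 0/1 ✗
Row 2: (2,1)# 2/3 ✓ · (2,2)+ 0/2 ✗ · (2,4)+ 2/2 ✓ · (2,5)+ 1/2 ✓
Row 3: (3,1)# 1/2 ✓ · (3,3)# 0/2 ✗ · (3,4)+ 1/3 ✗
Row 4: (4,1)+ 1/2 ✓ · (4,2)+ 2/2 ✓ · (4,3)+ 1/3 ✗ · (4,4)# 0/3 ✗ · (4,5)+ 0/1 ✗
Unsatisfied: (1,5), (2,2), (3,3), (3,4), (4,3), (4,4), (4,5) — 7 in total.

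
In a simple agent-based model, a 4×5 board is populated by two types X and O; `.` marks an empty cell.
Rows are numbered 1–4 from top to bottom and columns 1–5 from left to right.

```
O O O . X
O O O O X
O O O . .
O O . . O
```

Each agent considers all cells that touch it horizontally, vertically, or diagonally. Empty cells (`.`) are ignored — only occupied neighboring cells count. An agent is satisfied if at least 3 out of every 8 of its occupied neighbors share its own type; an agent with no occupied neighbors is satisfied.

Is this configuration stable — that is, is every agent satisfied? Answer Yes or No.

(1,1)O 3/3 ok
(1,2)O 5/5 ok
(1,3)O 4/4 ok
(1,5)X 1/2 ok
(2,1)O 5/5 ok
(2,2)O 8/8 ok
(2,3)O 6/6 ok
(2,4)O 3/5 ok
(2,5)X 1/2 ok
(3,1)O 5/5 ok
(3,2)O 7/7 ok
(3,3)O 5/5 ok
(4,1)O 3/3 ok
(4,2)O 4/4 ok
(4,5)O 0/0 ok
All meet the threshold, so the configuration is stable.

Yes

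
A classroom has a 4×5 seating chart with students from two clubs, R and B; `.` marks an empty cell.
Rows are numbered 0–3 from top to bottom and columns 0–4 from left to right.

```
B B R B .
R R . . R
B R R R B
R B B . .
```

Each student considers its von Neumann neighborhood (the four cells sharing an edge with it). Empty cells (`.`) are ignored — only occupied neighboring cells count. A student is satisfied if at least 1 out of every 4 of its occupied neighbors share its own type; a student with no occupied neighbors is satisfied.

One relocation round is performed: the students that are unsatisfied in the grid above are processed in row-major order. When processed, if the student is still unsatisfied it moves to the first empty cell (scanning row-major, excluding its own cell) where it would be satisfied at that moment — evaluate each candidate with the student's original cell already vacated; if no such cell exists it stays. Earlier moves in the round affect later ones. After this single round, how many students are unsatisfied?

0

Initially unsatisfied (in order): (0,2), (0,3), (1,4), (2,0), (2,4), (3,0).
  (0,2) → (0,4).
  (0,3) → (0,2).
  (1,4): now satisfied by earlier moves; stays.
  (2,0) → (0,3).
  (2,4) → (1,2).
  (3,0) → (1,3).
Resulting grid:
B B B B R
R R B R R
. R R R .
. B B . .
All satisfied now.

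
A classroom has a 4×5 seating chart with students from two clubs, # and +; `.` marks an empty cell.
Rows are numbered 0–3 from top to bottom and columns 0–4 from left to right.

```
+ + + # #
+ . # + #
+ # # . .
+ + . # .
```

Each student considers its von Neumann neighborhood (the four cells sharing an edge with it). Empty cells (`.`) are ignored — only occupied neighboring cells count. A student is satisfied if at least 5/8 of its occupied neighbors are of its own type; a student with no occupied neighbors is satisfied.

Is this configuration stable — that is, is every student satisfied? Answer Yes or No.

Row 0: (0,0)+ 2/2 ✓ · (0,1)+ 2/2 ✓ · (0,2)+ 1/3 ✗ · (0,3)# 1/3 ✗ · (0,4)# 2/2 ✓
Row 1: (1,0)+ 2/2 ✓ · (1,2)# 1/3 ✗ · (1,3)+ 0/3 ✗ · (1,4)# 1/2 ✗
Row 2: (2,0)+ 2/3 ✓ · (2,1)# 1/3 ✗ · (2,2)# 2/2 ✓
Row 3: (3,0)+ 2/2 ✓ · (3,1)+ 1/2 ✗ · (3,3)# 0/0 ✓
For instance (0,2) has only 1/3 same-type neighbors, below 5/8.

No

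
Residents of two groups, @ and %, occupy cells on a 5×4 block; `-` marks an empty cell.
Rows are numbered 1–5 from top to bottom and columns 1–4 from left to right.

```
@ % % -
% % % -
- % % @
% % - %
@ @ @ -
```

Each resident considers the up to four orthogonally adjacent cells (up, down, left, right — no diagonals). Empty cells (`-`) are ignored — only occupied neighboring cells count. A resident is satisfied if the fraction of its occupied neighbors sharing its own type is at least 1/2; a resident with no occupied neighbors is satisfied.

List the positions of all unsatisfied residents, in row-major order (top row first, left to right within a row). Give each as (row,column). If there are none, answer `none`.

(1,1)@ 0/2 ✗
(1,2)% 2/3 ✓
(1,3)% 2/2 ✓
(2,1)% 1/2 ✓
(2,2)% 4/4 ✓
(2,3)% 3/3 ✓
(3,2)% 3/3 ✓
(3,3)% 2/3 ✓
(3,4)@ 0/2 ✗
(4,1)% 1/2 ✓
(4,2)% 2/3 ✓
(4,4)% 0/1 ✗
(5,1)@ 1/2 ✓
(5,2)@ 2/3 ✓
(5,3)@ 1/1 ✓

(1,1), (3,4), (4,4)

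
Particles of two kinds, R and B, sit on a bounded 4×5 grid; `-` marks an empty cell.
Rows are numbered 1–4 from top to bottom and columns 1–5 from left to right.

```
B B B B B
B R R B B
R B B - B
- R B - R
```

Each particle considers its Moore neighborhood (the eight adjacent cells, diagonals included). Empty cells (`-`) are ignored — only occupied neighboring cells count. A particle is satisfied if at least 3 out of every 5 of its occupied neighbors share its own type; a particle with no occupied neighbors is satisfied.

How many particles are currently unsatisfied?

7

(1,1)B 2/3 ✓
(1,2)B 3/5 ✓
(1,3)B 3/5 ✓
(1,4)B 4/5 ✓
(1,5)B 3/3 ✓
(2,1)B 3/5 ✓
(2,2)R 2/8 ✗
(2,3)R 1/7 ✗
(2,4)B 6/7 ✓
(2,5)B 4/4 ✓
(3,1)R 2/4 ✗
(3,2)B 3/7 ✗
(3,3)B 3/6 ✗
(3,5)B 2/3 ✓
(4,2)R 1/4 ✗
(4,3)B 2/3 ✓
(4,5)R 0/1 ✗
Unsatisfied: (2,2), (2,3), (3,1), (3,2), (3,3), (4,2), (4,5) — 7 in total.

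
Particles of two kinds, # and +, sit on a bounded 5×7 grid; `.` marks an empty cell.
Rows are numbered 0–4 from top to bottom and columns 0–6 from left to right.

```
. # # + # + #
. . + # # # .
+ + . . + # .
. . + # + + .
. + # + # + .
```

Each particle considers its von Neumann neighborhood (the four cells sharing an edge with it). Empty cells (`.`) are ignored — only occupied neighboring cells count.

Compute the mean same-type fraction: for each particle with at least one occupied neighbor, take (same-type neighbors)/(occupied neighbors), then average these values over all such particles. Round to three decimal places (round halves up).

Row 0: (0,1)# 1/1 · (0,2)# 1/3 · (0,3)+ 0/3 · (0,4)# 1/3 · (0,5)+ 0/3 · (0,6)# 0/1
Row 1: (1,2)+ 0/2 · (1,3)# 1/3 · (1,4)# 3/4 · (1,5)# 2/3
Row 2: (2,0)+ 1/1 · (2,1)+ 1/1 · (2,4)+ 1/3 · (2,5)# 1/3
Row 3: (3,2)+ 0/2 · (3,3)# 0/3 · (3,4)+ 2/4 · (3,5)+ 2/3
Row 4: (4,1)+ 0/1 · (4,2)# 0/3 · (4,3)+ 0/3 · (4,4)# 0/3 · (4,5)+ 1/2
Sum over 23 particles: 1/1 + 1/3 + 0/3 + 1/3 + 0/3 + 0/1 + 0/2 + 1/3 + 3/4 + 2/3 + 1/1 + 1/1 + 1/3 + 1/3 + 0/2 + 0/3 + 2/4 + 2/3 + 0/1 + 0/3 + 0/3 + 0/3 + 1/2 = 31/4; mean = 31/4 ÷ 23 = 31/92 = 0.336956… → 0.337.

0.337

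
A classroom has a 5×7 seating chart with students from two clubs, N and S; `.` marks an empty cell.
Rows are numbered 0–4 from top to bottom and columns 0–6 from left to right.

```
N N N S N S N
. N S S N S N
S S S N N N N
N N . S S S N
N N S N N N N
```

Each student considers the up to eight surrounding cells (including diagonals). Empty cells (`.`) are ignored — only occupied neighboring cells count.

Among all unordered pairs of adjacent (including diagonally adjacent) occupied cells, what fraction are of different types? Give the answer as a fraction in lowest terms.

52/93

Scan each occupied cell's neighbors to the right and below (and the two forward diagonals) so each pair is counted once.
Row 0: N(0,0)–N(0,1)= N(0,0)–N(1,1)= N(0,1)–N(0,2)= N(0,1)–N(1,1)= N(0,1)–S(1,2)≠ N(0,2)–S(0,3)≠ N(0,2)–S(1,2)≠ N(0,2)–S(1,3)≠ N(0,2)–N(1,1)= S(0,3)–N(0,4)≠ S(0,3)–S(1,3)= S(0,3)–N(1,4)≠ S(0,3)–S(1,2)= N(0,4)–S(0,5)≠ N(0,4)–N(1,4)= N(0,4)–S(1,5)≠ N(0,4)–S(1,3)≠ S(0,5)–N(0,6)≠ S(0,5)–S(1,5)= S(0,5)–N(1,6)≠ S(0,5)–N(1,4)≠ N(0,6)–N(1,6)= N(0,6)–S(1,5)≠  → 13/23 unlike.
Row 1: N(1,1)–S(1,2)≠ N(1,1)–S(2,1)≠ N(1,1)–S(2,2)≠ N(1,1)–S(2,0)≠ S(1,2)–S(1,3)= S(1,2)–S(2,2)= S(1,2)–N(2,3)≠ S(1,2)–S(2,1)= S(1,3)–N(1,4)≠ S(1,3)–N(2,3)≠ S(1,3)–N(2,4)≠ S(1,3)–S(2,2)= N(1,4)–S(1,5)≠ N(1,4)–N(2,4)= N(1,4)–N(2,5)= N(1,4)–N(2,3)= S(1,5)–N(1,6)≠ S(1,5)–N(2,5)≠ S(1,5)–N(2,6)≠ S(1,5)–N(2,4)≠ N(1,6)–N(2,6)= N(1,6)–N(2,5)=  → 13/22 unlike.
Row 2: S(2,0)–S(2,1)= S(2,0)–N(3,0)≠ S(2,0)–N(3,1)≠ S(2,1)–S(2,2)= S(2,1)–N(3,1)≠ S(2,1)–N(3,0)≠ S(2,2)–N(2,3)≠ S(2,2)–S(3,3)= S(2,2)–N(3,1)≠ N(2,3)–N(2,4)= N(2,3)–S(3,3)≠ N(2,3)–S(3,4)≠ N(2,4)–N(2,5)= N(2,4)–S(3,4)≠ N(2,4)–S(3,5)≠ N(2,4)–S(3,3)≠ N(2,5)–N(2,6)= N(2,5)–S(3,5)≠ N(2,5)–N(3,6)= N(2,5)–S(3,4)≠ N(2,6)–N(3,6)= N(2,6)–S(3,5)≠  → 14/22 unlike.
Row 3: N(3,0)–N(3,1)= N(3,0)–N(4,0)= N(3,0)–N(4,1)= N(3,1)–N(4,1)= N(3,1)–S(4,2)≠ N(3,1)–N(4,0)= S(3,3)–S(3,4)= S(3,3)–N(4,3)≠ S(3,3)–N(4,4)≠ S(3,3)–S(4,2)= S(3,4)–S(3,5)= S(3,4)–N(4,4)≠ S(3,4)–N(4,5)≠ S(3,4)–N(4,3)≠ S(3,5)–N(3,6)≠ S(3,5)–N(4,5)≠ S(3,5)–N(4,6)≠ S(3,5)–N(4,4)≠ N(3,6)–N(4,6)= N(3,6)–N(4,5)=  → 10/20 unlike.
Row 4: N(4,0)–N(4,1)= N(4,1)–S(4,2)≠ S(4,2)–N(4,3)≠ N(4,3)–N(4,4)= N(4,4)–N(4,5)= N(4,5)–N(4,6)=  → 2/6 unlike.
Total adjacent occupied pairs: 93; unlike-type pairs: 52.
52/93 is already in lowest terms.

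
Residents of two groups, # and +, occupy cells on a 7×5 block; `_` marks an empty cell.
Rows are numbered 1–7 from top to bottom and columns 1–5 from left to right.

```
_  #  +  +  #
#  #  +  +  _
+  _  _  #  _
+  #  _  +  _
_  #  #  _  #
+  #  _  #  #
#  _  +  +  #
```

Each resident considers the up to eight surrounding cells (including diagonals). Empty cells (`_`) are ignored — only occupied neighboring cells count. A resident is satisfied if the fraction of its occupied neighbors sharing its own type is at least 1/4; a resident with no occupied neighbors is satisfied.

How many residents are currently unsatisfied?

Row 1: (1,2)# 2/4 satisfied · (1,3)+ 3/5 satisfied · (1,4)+ 3/4 satisfied · (1,5)# 0/2 not
Row 2: (2,1)# 2/3 satisfied · (2,2)# 2/5 satisfied · (2,3)+ 3/6 satisfied · (2,4)+ 3/5 satisfied
Row 3: (3,1)+ 1/4 satisfied · (3,4)# 0/3 not
Row 4: (4,1)+ 1/3 satisfied · (4,2)# 2/4 satisfied · (4,4)+ 0/3 not
Row 5: (5,2)# 3/5 satisfied · (5,3)# 4/5 satisfied · (5,5)# 2/3 satisfied
Row 6: (6,1)+ 0/3 not · (6,2)# 3/5 satisfied · (6,4)# 4/6 satisfied · (6,5)# 3/4 satisfied
Row 7: (7,1)# 1/2 satisfied · (7,3)+ 1/3 satisfied · (7,4)+ 1/4 satisfied · (7,5)# 2/3 satisfied
Unsatisfied: (1,5), (3,4), (4,4), (6,1) — 4 in total.

4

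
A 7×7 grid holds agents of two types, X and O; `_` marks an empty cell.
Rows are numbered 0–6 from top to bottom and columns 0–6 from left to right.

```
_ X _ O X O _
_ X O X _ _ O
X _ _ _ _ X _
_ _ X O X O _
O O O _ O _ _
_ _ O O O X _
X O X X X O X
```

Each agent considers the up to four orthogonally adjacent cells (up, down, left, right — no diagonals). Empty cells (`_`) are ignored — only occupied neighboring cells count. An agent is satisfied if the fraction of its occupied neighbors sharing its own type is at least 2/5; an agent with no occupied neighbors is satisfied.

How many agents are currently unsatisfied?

(0,1)X 1/1 ok
(0,3)O 0/2 unhappy
(0,4)X 0/2 unhappy
(0,5)O 0/1 unhappy
(1,1)X 1/2 ok
(1,2)O 0/2 unhappy
(1,3)X 0/2 unhappy
(1,6)O 0/0 ok
(2,0)X 0/0 ok
(2,5)X 0/1 unhappy
(3,2)X 0/2 unhappy
(3,3)O 0/2 unhappy
(3,4)X 0/3 unhappy
(3,5)O 0/2 unhappy
(4,0)O 1/1 ok
(4,1)O 2/2 ok
(4,2)O 2/3 ok
(4,4)O 1/2 ok
(5,2)O 2/3 ok
(5,3)O 2/3 ok
(5,4)O 2/4 ok
(5,5)X 0/2 unhappy
(6,0)X 0/1 unhappy
(6,1)O 0/2 unhappy
(6,2)X 1/3 unhappy
(6,3)X 2/3 ok
(6,4)X 1/3 unhappy
(6,5)O 0/3 unhappy
(6,6)X 0/1 unhappy
Unsatisfied: (0,3), (0,4), (0,5), (1,2), (1,3), (2,5), (3,2), (3,3), (3,4), (3,5), (5,5), (6,0), (6,1), (6,2), (6,4), (6,5), (6,6) — 17 in total.

17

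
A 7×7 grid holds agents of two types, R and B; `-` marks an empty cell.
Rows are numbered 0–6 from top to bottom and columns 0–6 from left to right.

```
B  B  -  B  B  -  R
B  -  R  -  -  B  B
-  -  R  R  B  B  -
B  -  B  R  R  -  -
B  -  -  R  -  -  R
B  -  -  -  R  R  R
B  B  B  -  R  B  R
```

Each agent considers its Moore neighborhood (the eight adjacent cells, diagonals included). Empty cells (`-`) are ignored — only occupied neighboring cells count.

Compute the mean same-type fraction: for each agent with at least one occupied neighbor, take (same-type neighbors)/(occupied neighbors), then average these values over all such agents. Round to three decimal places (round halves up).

0.713

(0,0)B 2/2
(0,1)B 2/3
(0,3)B 1/2
(0,4)B 2/2
(0,6)R 0/2
(1,0)B 2/2
(1,2)R 2/4
(1,5)B 4/5
(1,6)B 2/3
(2,2)R 3/4
(2,3)R 4/6
(2,4)B 2/5
(2,5)B 3/4
(3,0)B 1/1
(3,2)B 0/4
(3,3)R 4/6
(3,4)R 3/5
(4,0)B 2/2
(4,3)R 3/4
(4,6)R 2/2
(5,0)B 3/3
(5,4)R 3/4
(5,5)R 5/6
(5,6)R 3/4
(6,0)B 2/2
(6,1)B 3/3
(6,2)B 1/1
(6,4)R 2/3
(6,5)B 0/5
(6,6)R 2/3
Sum over 30 agents: 2/2 + 2/3 + 1/2 + 2/2 + 0/2 + 2/2 + 2/4 + 4/5 + 2/3 + 3/4 + 4/6 + 2/5 + 3/4 + 1/1 + 0/4 + 4/6 + 3/5 + 2/2 + 3/4 + 2/2 + 3/3 + 3/4 + 5/6 + 3/4 + 2/2 + 3/3 + 1/1 + 2/3 + 0/5 + 2/3 = 1283/60; mean = 1283/60 ÷ 30 = 1283/1800 = 0.712777… → 0.713.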